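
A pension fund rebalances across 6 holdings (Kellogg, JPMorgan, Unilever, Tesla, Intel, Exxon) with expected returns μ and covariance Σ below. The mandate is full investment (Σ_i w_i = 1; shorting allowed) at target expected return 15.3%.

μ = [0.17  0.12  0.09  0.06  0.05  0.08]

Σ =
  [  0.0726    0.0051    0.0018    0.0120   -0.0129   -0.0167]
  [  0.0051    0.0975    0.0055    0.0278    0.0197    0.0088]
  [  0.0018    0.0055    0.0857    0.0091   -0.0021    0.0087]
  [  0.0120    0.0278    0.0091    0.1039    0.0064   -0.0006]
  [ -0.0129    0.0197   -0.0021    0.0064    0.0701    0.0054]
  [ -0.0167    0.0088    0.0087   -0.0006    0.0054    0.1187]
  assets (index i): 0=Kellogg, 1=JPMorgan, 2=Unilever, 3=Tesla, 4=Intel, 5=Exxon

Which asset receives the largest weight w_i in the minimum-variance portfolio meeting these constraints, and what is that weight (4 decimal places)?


p=Σ⁻¹μ = [2.6454  0.7928  0.8851  -0.0707  0.9425  0.8793]
q=Σ⁻¹𝟙 = [17.3706  3.3863  10.0135  4.9243  15.6523  9.1963]
a=μᵀp=0.737734  b=𝟙ᵀp=6.074354  c=𝟙ᵀq=60.543322  D=ac−b²=7.767068
λ₁=(c·0.153−b)/D = (60.543322·0.153−6.074354)/7.767068 = 0.410551
λ₂=(a−b·0.153)/D = (0.737734−6.074354·0.153)/7.767068 = -0.024674
w* = 0.410551·p + -0.024674·q:
  w_0 = 0.410551·2.6454 + -0.024674·17.3706 = 0.6575  (Kellogg)
  w_1 = 0.410551·0.7928 + -0.024674·3.3863 = 0.2419  (JPMorgan)
  w_2 = 0.410551·0.8851 + -0.024674·10.0135 = 0.1163  (Unilever)
  w_3 = 0.410551·-0.0707 + -0.024674·4.9243 = -0.1505  (Tesla)
  w_4 = 0.410551·0.9425 + -0.024674·15.6523 = 0.0007  (Intel)
  w_5 = 0.410551·0.8793 + -0.024674·9.1963 = 0.1341  (Exxon)
Σw_i=1.0000  μᵀw=0.1530
σ²=wᵀΣw=λ₁·μ_p+λ₂ = 0.410551·0.153 + -0.024674 = 0.038141 ≈ 0.0381

Kellogg (0.6575)


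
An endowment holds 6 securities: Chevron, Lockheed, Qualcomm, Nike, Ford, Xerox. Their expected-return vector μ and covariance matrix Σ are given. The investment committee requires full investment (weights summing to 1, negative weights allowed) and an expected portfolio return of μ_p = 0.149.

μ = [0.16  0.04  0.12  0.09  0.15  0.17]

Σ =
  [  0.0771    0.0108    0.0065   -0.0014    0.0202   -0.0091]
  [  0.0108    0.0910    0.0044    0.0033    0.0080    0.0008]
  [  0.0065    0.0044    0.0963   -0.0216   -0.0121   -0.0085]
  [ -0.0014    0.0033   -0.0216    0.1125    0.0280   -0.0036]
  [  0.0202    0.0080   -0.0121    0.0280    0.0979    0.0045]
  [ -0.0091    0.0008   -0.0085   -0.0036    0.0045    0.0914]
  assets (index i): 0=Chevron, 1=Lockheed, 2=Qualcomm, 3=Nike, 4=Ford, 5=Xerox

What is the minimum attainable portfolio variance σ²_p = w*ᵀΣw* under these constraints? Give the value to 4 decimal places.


0.0200

p=Σ⁻¹μ = [1.9663  -0.0117  1.6462  0.9746  0.9510  2.2005]
q=Σ⁻¹𝟙 = [11.0808  8.0572  13.4682  10.4798  5.3222  13.3769]
a=μᵀp=1.116143  b=𝟙ᵀp=7.726984  c=𝟙ᵀq=61.785073  D=ac−b²=9.254711
λ₁=(c·0.149−b)/D = (61.785073·0.149−7.726984)/9.254711 = 0.159810
λ₂=(a−b·0.149)/D = (1.116143−7.726984·0.149)/9.254711 = -0.003801
w* = 0.159810·p + -0.003801·q:
  w_0 = 0.159810·1.9663 + -0.003801·11.0808 = 0.2721  (Chevron)
  w_1 = 0.159810·-0.0117 + -0.003801·8.0572 = -0.0325  (Lockheed)
  w_2 = 0.159810·1.6462 + -0.003801·13.4682 = 0.2119  (Qualcomm)
  w_3 = 0.159810·0.9746 + -0.003801·10.4798 = 0.1159  (Nike)
  w_4 = 0.159810·0.9510 + -0.003801·5.3222 = 0.1317  (Ford)
  w_5 = 0.159810·2.2005 + -0.003801·13.3769 = 0.3008  (Xerox)
Σw_i=1.0000  μᵀw=0.1490
σ²=wᵀΣw=λ₁·μ_p+λ₂ = 0.159810·0.149 + -0.003801 = 0.020011 ≈ 0.0200


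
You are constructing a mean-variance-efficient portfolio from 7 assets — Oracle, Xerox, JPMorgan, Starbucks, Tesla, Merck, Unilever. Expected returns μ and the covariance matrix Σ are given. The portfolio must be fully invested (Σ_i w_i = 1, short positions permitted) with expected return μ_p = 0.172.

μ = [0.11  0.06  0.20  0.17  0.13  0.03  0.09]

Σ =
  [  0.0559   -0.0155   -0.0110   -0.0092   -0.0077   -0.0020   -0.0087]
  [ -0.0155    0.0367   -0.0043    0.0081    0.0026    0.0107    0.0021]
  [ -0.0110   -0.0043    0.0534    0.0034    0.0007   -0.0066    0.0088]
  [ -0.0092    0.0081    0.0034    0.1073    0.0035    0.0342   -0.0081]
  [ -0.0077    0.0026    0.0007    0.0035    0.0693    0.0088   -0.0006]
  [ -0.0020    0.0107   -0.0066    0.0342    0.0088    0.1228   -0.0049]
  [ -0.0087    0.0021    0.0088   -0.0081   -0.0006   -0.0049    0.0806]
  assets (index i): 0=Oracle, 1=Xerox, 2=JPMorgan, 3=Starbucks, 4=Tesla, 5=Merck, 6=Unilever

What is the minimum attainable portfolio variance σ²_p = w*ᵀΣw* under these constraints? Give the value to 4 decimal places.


g=Σ⁻¹μ = [4.6343  3.6355  4.6218  1.6831  2.1744  -0.3259  1.1830]
h=Σ⁻¹𝟙 = [41.2572  43.1682  28.1572  8.0334  16.3530  3.7093  13.8159]
a=μᵀg=2.317744  b=𝟙ᵀg=17.606096  c=𝟙ᵀh=154.494127  D=ac−b²=48.103176
λ₁=(c·0.172−b)/D = (154.494127·0.172−17.606096)/48.103176 = 0.186410
λ₂=(a−b·0.172)/D = (2.317744−17.606096·0.172)/48.103176 = -0.014770
w* = 0.186410·g + -0.014770·h:
  w_0 = 0.186410·4.6343 + -0.014770·41.2572 = 0.2545  (Oracle)
  w_1 = 0.186410·3.6355 + -0.014770·43.1682 = 0.0401  (Xerox)
  w_2 = 0.186410·4.6218 + -0.014770·28.1572 = 0.4457  (JPMorgan)
  w_3 = 0.186410·1.6831 + -0.014770·8.0334 = 0.1951  (Starbucks)
  w_4 = 0.186410·2.1744 + -0.014770·16.3530 = 0.1638  (Tesla)
  w_5 = 0.186410·-0.3259 + -0.014770·3.7093 = -0.1155  (Merck)
  w_6 = 0.186410·1.1830 + -0.014770·13.8159 = 0.0165  (Unilever)
Σw_i=1.0000  μᵀw=0.1720
σ²=wᵀΣw=λ₁·μ_p+λ₂ = 0.186410·0.172 + -0.014770 = 0.017292 ≈ 0.0173

0.0173


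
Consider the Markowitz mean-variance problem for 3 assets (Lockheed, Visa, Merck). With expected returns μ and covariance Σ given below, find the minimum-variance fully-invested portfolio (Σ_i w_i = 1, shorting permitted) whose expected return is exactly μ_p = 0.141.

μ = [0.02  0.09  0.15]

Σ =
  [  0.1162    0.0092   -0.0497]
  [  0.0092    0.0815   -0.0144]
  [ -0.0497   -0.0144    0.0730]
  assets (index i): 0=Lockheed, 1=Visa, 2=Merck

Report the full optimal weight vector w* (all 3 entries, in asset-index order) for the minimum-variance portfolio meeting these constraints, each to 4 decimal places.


-0.0564  0.2721  0.7842

g=Σ⁻¹μ = [1.4940  1.5318  3.3741]
h=Σ⁻¹𝟙 = [20.5202  15.3783  30.7028]
a=μᵀg=0.673855  b=𝟙ᵀg=6.399868  c=𝟙ᵀh=66.601288  D=ac−b²=3.921325
λ₁=(c·0.141−b)/D = (66.601288·0.141−6.399868)/3.921325 = 0.762730
λ₂=(a−b·0.141)/D = (0.673855−6.399868·0.141)/3.921325 = -0.058278
w* = 0.762730·g + -0.058278·h:
  w_0 = 0.762730·1.4940 + -0.058278·20.5202 = -0.0564  (Lockheed)
  w_1 = 0.762730·1.5318 + -0.058278·15.3783 = 0.2721  (Visa)
  w_2 = 0.762730·3.3741 + -0.058278·30.7028 = 0.7842  (Merck)
Σw_i=1.0000  μᵀw=0.1410
σ²=wᵀΣw=λ₁·μ_p+λ₂ = 0.762730·0.141 + -0.058278 = 0.049267 ≈ 0.0493


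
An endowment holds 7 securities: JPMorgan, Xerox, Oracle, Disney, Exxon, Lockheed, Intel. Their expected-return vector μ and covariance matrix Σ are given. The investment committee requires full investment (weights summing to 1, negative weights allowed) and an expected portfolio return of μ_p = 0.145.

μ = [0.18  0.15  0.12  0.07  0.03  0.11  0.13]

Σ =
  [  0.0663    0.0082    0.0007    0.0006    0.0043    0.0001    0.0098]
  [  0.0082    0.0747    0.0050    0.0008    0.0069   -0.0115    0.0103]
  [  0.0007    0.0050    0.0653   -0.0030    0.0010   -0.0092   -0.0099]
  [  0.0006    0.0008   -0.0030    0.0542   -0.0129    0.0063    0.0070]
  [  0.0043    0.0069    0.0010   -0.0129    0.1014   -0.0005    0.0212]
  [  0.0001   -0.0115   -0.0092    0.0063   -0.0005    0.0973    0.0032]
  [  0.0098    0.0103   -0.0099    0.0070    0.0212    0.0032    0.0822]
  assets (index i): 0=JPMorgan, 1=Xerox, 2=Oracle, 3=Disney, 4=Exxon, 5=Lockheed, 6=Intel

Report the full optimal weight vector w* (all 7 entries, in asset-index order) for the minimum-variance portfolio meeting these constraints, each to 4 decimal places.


x=Σ⁻¹μ = [2.2984  1.6570  2.1197  1.0227  -0.0547  1.4176  1.2270]
y=Σ⁻¹𝟙 = [11.7280  10.6690  17.8342  19.1261  9.4811  11.7913  7.0453]
a=μᵀx=1.302018  b=𝟙ᵀx=9.687669  c=𝟙ᵀy=87.674878  D=ac−b²=20.303348
λ₁=(c·0.145−b)/D = (87.674878·0.145−9.687669)/20.303348 = 0.148999
λ₂=(a−b·0.145)/D = (1.302018−9.687669·0.145)/20.303348 = -0.005058
w* = 0.148999·x + -0.005058·y:
  w_0 = 0.148999·2.2984 + -0.005058·11.7280 = 0.2831  (JPMorgan)
  w_1 = 0.148999·1.6570 + -0.005058·10.6690 = 0.1929  (Xerox)
  w_2 = 0.148999·2.1197 + -0.005058·17.8342 = 0.2256  (Oracle)
  w_3 = 0.148999·1.0227 + -0.005058·19.1261 = 0.0556  (Disney)
  w_4 = 0.148999·-0.0547 + -0.005058·9.4811 = -0.0561  (Exxon)
  w_5 = 0.148999·1.4176 + -0.005058·11.7913 = 0.1516  (Lockheed)
  w_6 = 0.148999·1.2270 + -0.005058·7.0453 = 0.1472  (Intel)
Σw_i=1.0000  μᵀw=0.1450
σ²=wᵀΣw=λ₁·μ_p+λ₂ = 0.148999·0.145 + -0.005058 = 0.016547 ≈ 0.0165

0.2831  0.1929  0.2256  0.0556  -0.0561  0.1516  0.1472


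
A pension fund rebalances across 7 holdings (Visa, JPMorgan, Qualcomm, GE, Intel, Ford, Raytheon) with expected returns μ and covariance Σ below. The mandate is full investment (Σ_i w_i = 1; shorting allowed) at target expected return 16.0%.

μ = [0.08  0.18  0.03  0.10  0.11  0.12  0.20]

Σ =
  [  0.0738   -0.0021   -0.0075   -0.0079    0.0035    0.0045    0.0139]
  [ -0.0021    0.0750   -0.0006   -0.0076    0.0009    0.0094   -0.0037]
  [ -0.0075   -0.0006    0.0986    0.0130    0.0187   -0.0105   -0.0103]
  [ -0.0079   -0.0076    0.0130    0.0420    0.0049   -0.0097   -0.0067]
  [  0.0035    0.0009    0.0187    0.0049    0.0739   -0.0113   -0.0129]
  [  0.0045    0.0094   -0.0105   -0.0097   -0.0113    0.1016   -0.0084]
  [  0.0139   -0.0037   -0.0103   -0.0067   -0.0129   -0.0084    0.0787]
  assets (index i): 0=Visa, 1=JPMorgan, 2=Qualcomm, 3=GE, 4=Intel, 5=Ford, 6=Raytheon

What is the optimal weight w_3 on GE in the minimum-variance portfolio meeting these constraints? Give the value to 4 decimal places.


u=Σ⁻¹μ = [0.7220  2.7179  0.0442  3.7050  2.0240  1.7607  3.3825]
v=Σ⁻¹𝟙 = [13.0696  15.8548  7.9331  31.4256  14.1559  14.7416  18.7509]
a=μᵀu=2.029229  b=𝟙ᵀu=14.356310  c=𝟙ᵀv=115.931550  D=ac−b²=29.147998
λ₁=(c·0.160−b)/D = (115.931550·0.160−14.356310)/29.147998 = 0.143843
λ₂=(a−b·0.160)/D = (2.029229−14.356310·0.160)/29.147998 = -0.009187
w* = 0.143843·u + -0.009187·v:
  w_0 = 0.143843·0.7220 + -0.009187·13.0696 = -0.0162  (Visa)
  w_1 = 0.143843·2.7179 + -0.009187·15.8548 = 0.2453  (JPMorgan)
  w_2 = 0.143843·0.0442 + -0.009187·7.9331 = -0.0665  (Qualcomm)
  w_3 = 0.143843·3.7050 + -0.009187·31.4256 = 0.2442  (GE)
  w_4 = 0.143843·2.0240 + -0.009187·14.1559 = 0.1611  (Intel)
  w_5 = 0.143843·1.7607 + -0.009187·14.7416 = 0.1178  (Ford)
  w_6 = 0.143843·3.3825 + -0.009187·18.7509 = 0.3143  (Raytheon)
Σw_i=1.0000  μᵀw=0.1600
σ²=wᵀΣw=λ₁·μ_p+λ₂ = 0.143843·0.160 + -0.009187 = 0.013828 ≈ 0.0138

0.2442


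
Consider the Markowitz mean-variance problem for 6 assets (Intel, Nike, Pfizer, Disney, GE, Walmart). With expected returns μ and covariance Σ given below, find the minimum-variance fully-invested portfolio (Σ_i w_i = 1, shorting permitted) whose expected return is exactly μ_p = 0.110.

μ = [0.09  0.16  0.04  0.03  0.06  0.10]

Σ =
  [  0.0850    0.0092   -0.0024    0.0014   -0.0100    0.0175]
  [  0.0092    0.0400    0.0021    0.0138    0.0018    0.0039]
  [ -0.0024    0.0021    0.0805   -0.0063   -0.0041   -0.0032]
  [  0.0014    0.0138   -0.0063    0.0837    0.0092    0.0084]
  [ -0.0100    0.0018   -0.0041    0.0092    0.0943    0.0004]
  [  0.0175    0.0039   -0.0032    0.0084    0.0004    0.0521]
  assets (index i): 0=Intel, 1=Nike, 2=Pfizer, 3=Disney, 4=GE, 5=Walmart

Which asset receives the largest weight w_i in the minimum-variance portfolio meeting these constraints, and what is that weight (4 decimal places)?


Nike (0.4151)

g=Σ⁻¹μ = [0.4124  3.8619  0.4679  -0.4832  0.6670  1.5933]
h=Σ⁻¹𝟙 = [8.3757  17.9298  13.9112  7.2207  10.9887  14.6442]
a=μᵀg=0.858597  b=𝟙ᵀg=6.519396  c=𝟙ᵀh=73.070400  D=ac−b²=20.235524
λ₁=(c·0.110−b)/D = (73.070400·0.110−6.519396)/20.235524 = 0.075034
λ₂=(a−b·0.110)/D = (0.858597−6.519396·0.110)/20.235524 = 0.006991
w* = 0.075034·g + 0.006991·h:
  w_0 = 0.075034·0.4124 + 0.006991·8.3757 = 0.0895  (Intel)
  w_1 = 0.075034·3.8619 + 0.006991·17.9298 = 0.4151  (Nike)
  w_2 = 0.075034·0.4679 + 0.006991·13.9112 = 0.1324  (Pfizer)
  w_3 = 0.075034·-0.4832 + 0.006991·7.2207 = 0.0142  (Disney)
  w_4 = 0.075034·0.6670 + 0.006991·10.9887 = 0.1269  (GE)
  w_5 = 0.075034·1.5933 + 0.006991·14.6442 = 0.2219  (Walmart)
Σw_i=1.0000  μᵀw=0.1100
σ²=wᵀΣw=λ₁·μ_p+λ₂ = 0.075034·0.110 + 0.006991 = 0.015245 ≈ 0.0152


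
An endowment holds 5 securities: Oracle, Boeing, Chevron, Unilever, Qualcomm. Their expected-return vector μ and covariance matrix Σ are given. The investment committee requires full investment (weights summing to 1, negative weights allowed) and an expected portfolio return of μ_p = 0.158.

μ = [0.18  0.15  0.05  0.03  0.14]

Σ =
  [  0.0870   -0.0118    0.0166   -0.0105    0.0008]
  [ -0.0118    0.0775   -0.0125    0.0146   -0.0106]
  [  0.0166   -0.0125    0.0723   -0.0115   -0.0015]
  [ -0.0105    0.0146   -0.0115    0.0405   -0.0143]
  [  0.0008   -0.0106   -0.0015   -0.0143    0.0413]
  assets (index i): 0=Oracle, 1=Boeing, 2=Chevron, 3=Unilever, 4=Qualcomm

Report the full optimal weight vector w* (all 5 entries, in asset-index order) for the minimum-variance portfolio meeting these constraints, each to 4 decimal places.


0.2922  0.3139  -0.0224  -0.0105  0.4268

g=Σ⁻¹μ = [2.4798  2.6982  1.0816  2.4568  4.9242]
h=Σ⁻¹𝟙 = [14.5789  16.2595  21.2502  44.2489  44.1967]
a=μᵀg=1.668268  b=𝟙ᵀg=13.640632  c=𝟙ᵀh=140.534128  D=ac−b²=48.381737
λ₁=(c·0.158−b)/D = (140.534128·0.158−13.640632)/48.381737 = 0.177004
λ₂=(a−b·0.158)/D = (1.668268−13.640632·0.158)/48.381737 = -0.010065
w* = 0.177004·g + -0.010065·h:
  w_0 = 0.177004·2.4798 + -0.010065·14.5789 = 0.2922  (Oracle)
  w_1 = 0.177004·2.6982 + -0.010065·16.2595 = 0.3139  (Boeing)
  w_2 = 0.177004·1.0816 + -0.010065·21.2502 = -0.0224  (Chevron)
  w_3 = 0.177004·2.4568 + -0.010065·44.2489 = -0.0105  (Unilever)
  w_4 = 0.177004·4.9242 + -0.010065·44.1967 = 0.4268  (Qualcomm)
Σw_i=1.0000  μᵀw=0.1580
σ²=wᵀΣw=λ₁·μ_p+λ₂ = 0.177004·0.158 + -0.010065 = 0.017902 ≈ 0.0179


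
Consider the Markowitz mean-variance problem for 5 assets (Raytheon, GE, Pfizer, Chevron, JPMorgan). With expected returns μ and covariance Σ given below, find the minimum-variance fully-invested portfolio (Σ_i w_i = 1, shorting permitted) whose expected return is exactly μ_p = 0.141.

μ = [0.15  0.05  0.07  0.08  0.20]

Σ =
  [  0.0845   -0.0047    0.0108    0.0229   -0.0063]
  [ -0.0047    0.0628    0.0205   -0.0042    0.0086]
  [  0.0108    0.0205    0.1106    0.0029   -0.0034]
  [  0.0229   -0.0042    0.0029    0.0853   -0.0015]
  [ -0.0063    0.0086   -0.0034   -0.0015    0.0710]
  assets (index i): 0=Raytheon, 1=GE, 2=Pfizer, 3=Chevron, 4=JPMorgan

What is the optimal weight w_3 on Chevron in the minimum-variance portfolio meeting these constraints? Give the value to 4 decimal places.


0.1193

x=Σ⁻¹μ = [1.8236  0.4120  0.4563  0.5051  2.9613]
y=Σ⁻¹𝟙 = [10.2688  13.5885  5.6913  9.6852  13.8269]
a=μᵀx=0.958761  b=𝟙ᵀx=6.158345  c=𝟙ᵀy=53.060800  D=ac−b²=12.947422
λ₁=(c·0.141−b)/D = (53.060800·0.141−6.158345)/12.947422 = 0.102200
λ₂=(a−b·0.141)/D = (0.958761−6.158345·0.141)/12.947422 = 0.006985
w* = 0.102200·x + 0.006985·y:
  w_0 = 0.102200·1.8236 + 0.006985·10.2688 = 0.2581  (Raytheon)
  w_1 = 0.102200·0.4120 + 0.006985·13.5885 = 0.1370  (GE)
  w_2 = 0.102200·0.4563 + 0.006985·5.6913 = 0.0864  (Pfizer)
  w_3 = 0.102200·0.5051 + 0.006985·9.6852 = 0.1193  (Chevron)
  w_4 = 0.102200·2.9613 + 0.006985·13.8269 = 0.3992  (JPMorgan)
Σw_i=1.0000  μᵀw=0.1410
σ²=wᵀΣw=λ₁·μ_p+λ₂ = 0.102200·0.141 + 0.006985 = 0.021395 ≈ 0.0214


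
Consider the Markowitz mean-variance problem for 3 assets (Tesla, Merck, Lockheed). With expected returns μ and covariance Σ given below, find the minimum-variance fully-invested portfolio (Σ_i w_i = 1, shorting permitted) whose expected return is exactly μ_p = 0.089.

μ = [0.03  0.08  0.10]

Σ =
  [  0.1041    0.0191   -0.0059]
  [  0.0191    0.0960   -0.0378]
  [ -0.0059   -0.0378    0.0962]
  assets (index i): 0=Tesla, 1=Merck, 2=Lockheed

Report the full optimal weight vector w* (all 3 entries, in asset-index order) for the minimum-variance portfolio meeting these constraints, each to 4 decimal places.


0.0257  0.4600  0.5143

p=Σ⁻¹μ = [0.1143  1.4464  1.6149]
q=Σ⁻¹𝟙 = [7.7120  15.5706  16.9862]
a=μᵀp=0.280631  b=𝟙ᵀp=3.175626  c=𝟙ᵀq=40.268781  D=ac−b²=1.216085
λ₁=(c·0.089−b)/D = (40.268781·0.089−3.175626)/1.216085 = 0.335746
λ₂=(a−b·0.089)/D = (0.280631−3.175626·0.089)/1.216085 = -0.001644
w* = 0.335746·p + -0.001644·q:
  w_0 = 0.335746·0.1143 + -0.001644·7.7120 = 0.0257  (Tesla)
  w_1 = 0.335746·1.4464 + -0.001644·15.5706 = 0.4600  (Merck)
  w_2 = 0.335746·1.6149 + -0.001644·16.9862 = 0.5143  (Lockheed)
Σw_i=1.0000  μᵀw=0.0890
σ²=wᵀΣw=λ₁·μ_p+λ₂ = 0.335746·0.089 + -0.001644 = 0.028237 ≈ 0.0282


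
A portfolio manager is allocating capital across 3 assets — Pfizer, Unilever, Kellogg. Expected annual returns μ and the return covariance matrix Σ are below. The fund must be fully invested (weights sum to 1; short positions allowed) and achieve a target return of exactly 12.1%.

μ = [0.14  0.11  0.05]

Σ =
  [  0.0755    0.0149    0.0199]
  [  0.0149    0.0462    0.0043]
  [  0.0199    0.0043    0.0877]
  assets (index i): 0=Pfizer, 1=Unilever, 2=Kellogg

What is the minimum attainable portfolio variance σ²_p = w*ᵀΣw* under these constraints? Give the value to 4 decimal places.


0.0350

x=Σ⁻¹μ = [1.4392  1.9028  0.1503]
y=Σ⁻¹𝟙 = [7.2663  18.4781  8.8477]
a=μᵀx=0.418308  b=𝟙ᵀx=3.492258  c=𝟙ᵀy=34.592102  D=ac−b²=2.274277
λ₁=(c·0.121−b)/D = (34.592102·0.121−3.492258)/2.274277 = 0.304882
λ₂=(a−b·0.121)/D = (0.418308−3.492258·0.121)/2.274277 = -0.001871
w* = 0.304882·x + -0.001871·y:
  w_0 = 0.304882·1.4392 + -0.001871·7.2663 = 0.4252  (Pfizer)
  w_1 = 0.304882·1.9028 + -0.001871·18.4781 = 0.5456  (Unilever)
  w_2 = 0.304882·0.1503 + -0.001871·8.8477 = 0.0293  (Kellogg)
Σw_i=1.0000  μᵀw=0.1210
σ²=wᵀΣw=λ₁·μ_p+λ₂ = 0.304882·0.121 + -0.001871 = 0.035020 ≈ 0.0350


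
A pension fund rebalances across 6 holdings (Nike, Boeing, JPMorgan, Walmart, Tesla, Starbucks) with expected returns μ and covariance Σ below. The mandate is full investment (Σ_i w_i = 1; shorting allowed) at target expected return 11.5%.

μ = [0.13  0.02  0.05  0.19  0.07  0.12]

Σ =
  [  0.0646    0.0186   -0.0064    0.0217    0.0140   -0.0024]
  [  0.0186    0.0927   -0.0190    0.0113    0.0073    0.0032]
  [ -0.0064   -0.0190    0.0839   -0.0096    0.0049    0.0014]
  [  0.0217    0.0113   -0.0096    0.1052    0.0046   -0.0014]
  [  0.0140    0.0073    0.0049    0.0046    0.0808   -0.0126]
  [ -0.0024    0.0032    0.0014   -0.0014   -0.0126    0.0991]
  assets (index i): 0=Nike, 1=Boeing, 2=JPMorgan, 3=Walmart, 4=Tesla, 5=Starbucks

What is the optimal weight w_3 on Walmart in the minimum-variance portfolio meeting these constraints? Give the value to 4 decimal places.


0.2163

g=Σ⁻¹μ = [1.5245  -0.2242  0.7783  1.5743  0.6969  1.3549]
h=Σ⁻¹𝟙 = [9.8345  9.7761  14.9578  7.4950  10.2025  11.2051]
a=μᵀg=0.743104  b=𝟙ᵀg=5.704731  c=𝟙ᵀh=63.471044  D=ac−b²=14.621618
λ₁=(c·0.115−b)/D = (63.471044·0.115−5.704731)/14.621618 = 0.109047
λ₂=(a−b·0.115)/D = (0.743104−5.704731·0.115)/14.621618 = 0.005954
w* = 0.109047·g + 0.005954·h:
  w_0 = 0.109047·1.5245 + 0.005954·9.8345 = 0.2248  (Nike)
  w_1 = 0.109047·-0.2242 + 0.005954·9.7761 = 0.0338  (Boeing)
  w_2 = 0.109047·0.7783 + 0.005954·14.9578 = 0.1739  (JPMorgan)
  w_3 = 0.109047·1.5743 + 0.005954·7.4950 = 0.2163  (Walmart)
  w_4 = 0.109047·0.6969 + 0.005954·10.2025 = 0.1367  (Tesla)
  w_5 = 0.109047·1.3549 + 0.005954·11.2051 = 0.2145  (Starbucks)
Σw_i=1.0000  μᵀw=0.1150
σ²=wᵀΣw=λ₁·μ_p+λ₂ = 0.109047·0.115 + 0.005954 = 0.018495 ≈ 0.0185


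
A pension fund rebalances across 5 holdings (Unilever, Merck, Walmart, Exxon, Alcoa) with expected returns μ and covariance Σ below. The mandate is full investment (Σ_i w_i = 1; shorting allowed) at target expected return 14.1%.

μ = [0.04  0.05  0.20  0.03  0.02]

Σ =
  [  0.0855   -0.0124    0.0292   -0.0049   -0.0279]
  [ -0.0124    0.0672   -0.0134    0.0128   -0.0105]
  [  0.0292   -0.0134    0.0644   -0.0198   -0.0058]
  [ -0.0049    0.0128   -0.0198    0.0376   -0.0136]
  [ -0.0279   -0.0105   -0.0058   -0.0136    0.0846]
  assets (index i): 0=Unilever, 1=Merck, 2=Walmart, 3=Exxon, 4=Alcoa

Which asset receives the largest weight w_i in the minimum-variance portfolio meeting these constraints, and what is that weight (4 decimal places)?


u=Σ⁻¹μ = [-0.4052  1.1509  4.5968  3.1605  1.0688]
v=Σ⁻¹𝟙 = [16.8593  19.2583  29.4483  48.4422  29.5769]
a=μᵀu=1.076881  b=𝟙ᵀu=9.571749  c=𝟙ᵀv=143.584980  D=ac−b²=63.005560
λ₁=(c·0.141−b)/D = (143.584980·0.141−9.571749)/63.005560 = 0.169409
λ₂=(a−b·0.141)/D = (1.076881−9.571749·0.141)/63.005560 = -0.004329
w* = 0.169409·u + -0.004329·v:
  w_0 = 0.169409·-0.4052 + -0.004329·16.8593 = -0.1416  (Unilever)
  w_1 = 0.169409·1.1509 + -0.004329·19.2583 = 0.1116  (Merck)
  w_2 = 0.169409·4.5968 + -0.004329·29.4483 = 0.6513  (Walmart)
  w_3 = 0.169409·3.1605 + -0.004329·48.4422 = 0.3257  (Exxon)
  w_4 = 0.169409·1.0688 + -0.004329·29.5769 = 0.0530  (Alcoa)
Σw_i=1.0000  μᵀw=0.1410
σ²=wᵀΣw=λ₁·μ_p+λ₂ = 0.169409·0.141 + -0.004329 = 0.019558 ≈ 0.0196

Walmart (0.6513)


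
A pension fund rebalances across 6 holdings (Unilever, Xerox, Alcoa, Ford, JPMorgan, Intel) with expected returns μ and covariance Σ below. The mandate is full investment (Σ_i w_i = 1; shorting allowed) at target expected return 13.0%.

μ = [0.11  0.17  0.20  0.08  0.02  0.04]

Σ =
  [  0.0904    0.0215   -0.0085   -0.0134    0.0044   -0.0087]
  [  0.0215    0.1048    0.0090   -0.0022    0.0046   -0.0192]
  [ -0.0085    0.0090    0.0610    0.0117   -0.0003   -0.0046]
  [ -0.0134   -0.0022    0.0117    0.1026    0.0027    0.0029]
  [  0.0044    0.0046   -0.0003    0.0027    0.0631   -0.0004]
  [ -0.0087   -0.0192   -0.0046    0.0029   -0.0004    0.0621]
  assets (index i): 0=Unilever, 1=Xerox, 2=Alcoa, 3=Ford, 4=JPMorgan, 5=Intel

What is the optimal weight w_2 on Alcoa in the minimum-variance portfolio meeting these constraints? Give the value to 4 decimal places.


0.3540

g=Σ⁻¹μ = [1.4321  1.3225  3.2842  0.5759  0.1210  1.4708]
h=Σ⁻¹𝟙 = [13.2313  8.9019  16.9474  8.7495  14.1197  21.6467]
a=μᵀg=1.146517  b=𝟙ᵀg=8.206456  c=𝟙ᵀh=83.596426  D=ac−b²=28.498814
λ₁=(c·0.130−b)/D = (83.596426·0.130−8.206456)/28.498814 = 0.093375
λ₂=(a−b·0.130)/D = (1.146517−8.206456·0.130)/28.498814 = 0.002796
w* = 0.093375·g + 0.002796·h:
  w_0 = 0.093375·1.4321 + 0.002796·13.2313 = 0.1707  (Unilever)
  w_1 = 0.093375·1.3225 + 0.002796·8.9019 = 0.1484  (Xerox)
  w_2 = 0.093375·3.2842 + 0.002796·16.9474 = 0.3540  (Alcoa)
  w_3 = 0.093375·0.5759 + 0.002796·8.7495 = 0.0782  (Ford)
  w_4 = 0.093375·0.1210 + 0.002796·14.1197 = 0.0508  (JPMorgan)
  w_5 = 0.093375·1.4708 + 0.002796·21.6467 = 0.1979  (Intel)
Σw_i=1.0000  μᵀw=0.1300
σ²=wᵀΣw=λ₁·μ_p+λ₂ = 0.093375·0.130 + 0.002796 = 0.014935 ≈ 0.0149


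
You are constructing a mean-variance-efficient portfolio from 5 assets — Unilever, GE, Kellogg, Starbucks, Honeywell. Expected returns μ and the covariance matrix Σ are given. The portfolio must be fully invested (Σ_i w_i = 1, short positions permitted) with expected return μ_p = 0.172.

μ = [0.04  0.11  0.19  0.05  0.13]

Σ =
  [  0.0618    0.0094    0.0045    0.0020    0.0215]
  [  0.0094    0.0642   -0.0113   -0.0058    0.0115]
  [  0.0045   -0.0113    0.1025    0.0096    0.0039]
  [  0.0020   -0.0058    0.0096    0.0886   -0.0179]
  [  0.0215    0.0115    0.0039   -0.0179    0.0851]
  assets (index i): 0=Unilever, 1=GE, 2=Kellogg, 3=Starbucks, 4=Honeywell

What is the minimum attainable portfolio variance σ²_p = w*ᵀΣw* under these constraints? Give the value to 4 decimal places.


u=Σ⁻¹μ = [-0.3050  1.9173  1.9522  0.7718  1.4184]
v=Σ⁻¹𝟙 = [9.4011  15.3162  9.4494  12.9940  9.6061]
a=μᵀu=0.792601  b=𝟙ᵀu=5.754708  c=𝟙ᵀv=56.766800  D=ac−b²=11.876776
λ₁=(c·0.172−b)/D = (56.766800·0.172−5.754708)/11.876776 = 0.337565
λ₂=(a−b·0.172)/D = (0.792601−5.754708·0.172)/11.876776 = -0.016605
w* = 0.337565·u + -0.016605·v:
  w_0 = 0.337565·-0.3050 + -0.016605·9.4011 = -0.2590  (Unilever)
  w_1 = 0.337565·1.9173 + -0.016605·15.3162 = 0.3929  (GE)
  w_2 = 0.337565·1.9522 + -0.016605·9.4494 = 0.5021  (Kellogg)
  w_3 = 0.337565·0.7718 + -0.016605·12.9940 = 0.0448  (Starbucks)
  w_4 = 0.337565·1.4184 + -0.016605·9.6061 = 0.3193  (Honeywell)
Σw_i=1.0000  μᵀw=0.1720
σ²=wᵀΣw=λ₁·μ_p+λ₂ = 0.337565·0.172 + -0.016605 = 0.041457 ≈ 0.0415

0.0415


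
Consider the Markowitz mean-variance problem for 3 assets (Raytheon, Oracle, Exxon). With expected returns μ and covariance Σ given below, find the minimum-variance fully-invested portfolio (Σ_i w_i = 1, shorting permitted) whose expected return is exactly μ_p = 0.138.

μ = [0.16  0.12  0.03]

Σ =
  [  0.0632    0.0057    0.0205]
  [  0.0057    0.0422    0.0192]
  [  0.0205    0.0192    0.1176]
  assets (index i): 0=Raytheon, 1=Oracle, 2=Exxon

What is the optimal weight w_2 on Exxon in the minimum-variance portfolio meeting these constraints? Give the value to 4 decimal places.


p=Σ⁻¹μ = [2.4853  2.7967  -0.6347]
q=Σ⁻¹𝟙 = [13.0333  20.6338  2.8627]
a=μᵀp=0.714210  b=𝟙ᵀp=4.647262  c=𝟙ᵀq=36.529752  D=ac−b²=4.492869
λ₁=(c·0.138−b)/D = (36.529752·0.138−4.647262)/4.492869 = 0.087660
λ₂=(a−b·0.138)/D = (0.714210−4.647262·0.138)/4.492869 = 0.016223
w* = 0.087660·p + 0.016223·q:
  w_0 = 0.087660·2.4853 + 0.016223·13.0333 = 0.4293  (Raytheon)
  w_1 = 0.087660·2.7967 + 0.016223·20.6338 = 0.5799  (Oracle)
  w_2 = 0.087660·-0.6347 + 0.016223·2.8627 = -0.0092  (Exxon)
Σw_i=1.0000  μᵀw=0.1380
σ²=wᵀΣw=λ₁·μ_p+λ₂ = 0.087660·0.138 + 0.016223 = 0.028320 ≈ 0.0283

-0.0092


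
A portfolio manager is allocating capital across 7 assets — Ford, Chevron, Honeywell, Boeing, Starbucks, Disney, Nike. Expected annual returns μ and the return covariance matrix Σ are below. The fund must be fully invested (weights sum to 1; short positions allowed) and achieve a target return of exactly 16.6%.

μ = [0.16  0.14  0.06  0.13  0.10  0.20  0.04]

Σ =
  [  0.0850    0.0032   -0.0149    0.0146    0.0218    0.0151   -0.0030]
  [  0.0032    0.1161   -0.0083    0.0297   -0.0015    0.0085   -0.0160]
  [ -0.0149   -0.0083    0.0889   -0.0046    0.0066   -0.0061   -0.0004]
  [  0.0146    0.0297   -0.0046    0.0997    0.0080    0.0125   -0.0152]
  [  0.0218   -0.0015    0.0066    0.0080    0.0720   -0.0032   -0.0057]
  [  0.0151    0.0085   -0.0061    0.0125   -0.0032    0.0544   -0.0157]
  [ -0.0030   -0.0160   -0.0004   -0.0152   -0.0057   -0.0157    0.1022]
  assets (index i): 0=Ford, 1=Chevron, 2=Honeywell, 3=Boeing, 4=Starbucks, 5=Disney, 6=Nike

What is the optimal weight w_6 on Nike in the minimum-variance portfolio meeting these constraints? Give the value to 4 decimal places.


0.0393

x=Σ⁻¹μ = [1.0369  1.0481  1.1433  0.5338  1.1991  3.6766  1.3015]
y=Σ⁻¹𝟙 = [6.5922  8.7767  14.0653  5.9707  12.3271  20.7797  16.1751]
a=μᵀx=1.357916  b=𝟙ᵀx=9.939256  c=𝟙ᵀy=84.686799  D=ac−b²=16.208748
λ₁=(c·0.166−b)/D = (84.686799·0.166−9.939256)/16.208748 = 0.254107
λ₂=(a−b·0.166)/D = (1.357916−9.939256·0.166)/16.208748 = -0.018015
w* = 0.254107·x + -0.018015·y:
  w_0 = 0.254107·1.0369 + -0.018015·6.5922 = 0.1447  (Ford)
  w_1 = 0.254107·1.0481 + -0.018015·8.7767 = 0.1082  (Chevron)
  w_2 = 0.254107·1.1433 + -0.018015·14.0653 = 0.0371  (Honeywell)
  w_3 = 0.254107·0.5338 + -0.018015·5.9707 = 0.0281  (Boeing)
  w_4 = 0.254107·1.1991 + -0.018015·12.3271 = 0.0826  (Starbucks)
  w_5 = 0.254107·3.6766 + -0.018015·20.7797 = 0.5599  (Disney)
  w_6 = 0.254107·1.3015 + -0.018015·16.1751 = 0.0393  (Nike)
Σw_i=1.0000  μᵀw=0.1660
σ²=wᵀΣw=λ₁·μ_p+λ₂ = 0.254107·0.166 + -0.018015 = 0.024167 ≈ 0.0242


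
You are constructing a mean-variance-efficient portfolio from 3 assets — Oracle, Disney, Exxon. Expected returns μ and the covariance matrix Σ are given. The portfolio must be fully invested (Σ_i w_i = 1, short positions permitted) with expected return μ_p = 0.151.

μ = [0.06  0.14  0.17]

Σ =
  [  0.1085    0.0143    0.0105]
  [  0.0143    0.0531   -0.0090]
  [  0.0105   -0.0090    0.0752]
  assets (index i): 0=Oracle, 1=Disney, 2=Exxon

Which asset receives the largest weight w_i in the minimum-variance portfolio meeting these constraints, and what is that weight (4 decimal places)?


Disney (0.5346)

p=Σ⁻¹μ = [-0.1141  3.1163  2.6495]
q=Σ⁻¹𝟙 = [5.1332  19.9878  14.9733]
a=μᵀp=0.879863  b=𝟙ᵀp=5.651752  c=𝟙ᵀq=40.094360  D=ac−b²=3.335228
λ₁=(c·0.151−b)/D = (40.094360·0.151−5.651752)/3.335228 = 0.120680
λ₂=(a−b·0.151)/D = (0.879863−5.651752·0.151)/3.335228 = 0.007930
w* = 0.120680·p + 0.007930·q:
  w_0 = 0.120680·-0.1141 + 0.007930·5.1332 = 0.0269  (Oracle)
  w_1 = 0.120680·3.1163 + 0.007930·19.9878 = 0.5346  (Disney)
  w_2 = 0.120680·2.6495 + 0.007930·14.9733 = 0.4385  (Exxon)
Σw_i=1.0000  μᵀw=0.1510
σ²=wᵀΣw=λ₁·μ_p+λ₂ = 0.120680·0.151 + 0.007930 = 0.026153 ≈ 0.0262


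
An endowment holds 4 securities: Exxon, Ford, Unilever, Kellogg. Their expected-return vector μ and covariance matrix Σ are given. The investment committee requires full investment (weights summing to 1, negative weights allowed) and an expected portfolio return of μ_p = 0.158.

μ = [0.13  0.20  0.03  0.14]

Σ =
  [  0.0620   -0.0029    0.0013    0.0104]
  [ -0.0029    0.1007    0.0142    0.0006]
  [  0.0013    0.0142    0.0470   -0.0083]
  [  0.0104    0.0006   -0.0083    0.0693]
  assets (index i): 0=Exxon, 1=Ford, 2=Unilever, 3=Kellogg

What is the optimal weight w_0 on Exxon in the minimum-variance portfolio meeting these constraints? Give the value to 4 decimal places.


0.3299

x=Σ⁻¹μ = [1.8892  1.9884  0.2952  1.7548]
y=Σ⁻¹𝟙 = [13.5204  7.2202  21.3517  14.8957]
a=μᵀx=0.897815  b=𝟙ᵀx=5.927656  c=𝟙ᵀy=56.988107  D=ac−b²=16.027697
λ₁=(c·0.158−b)/D = (56.988107·0.158−5.927656)/16.027697 = 0.191947
λ₂=(a−b·0.158)/D = (0.897815−5.927656·0.158)/16.027697 = -0.002418
w* = 0.191947·x + -0.002418·y:
  w_0 = 0.191947·1.8892 + -0.002418·13.5204 = 0.3299  (Exxon)
  w_1 = 0.191947·1.9884 + -0.002418·7.2202 = 0.3642  (Ford)
  w_2 = 0.191947·0.2952 + -0.002418·21.3517 = 0.0050  (Unilever)
  w_3 = 0.191947·1.7548 + -0.002418·14.8957 = 0.3008  (Kellogg)
Σw_i=1.0000  μᵀw=0.1580
σ²=wᵀΣw=λ₁·μ_p+λ₂ = 0.191947·0.158 + -0.002418 = 0.027910 ≈ 0.0279


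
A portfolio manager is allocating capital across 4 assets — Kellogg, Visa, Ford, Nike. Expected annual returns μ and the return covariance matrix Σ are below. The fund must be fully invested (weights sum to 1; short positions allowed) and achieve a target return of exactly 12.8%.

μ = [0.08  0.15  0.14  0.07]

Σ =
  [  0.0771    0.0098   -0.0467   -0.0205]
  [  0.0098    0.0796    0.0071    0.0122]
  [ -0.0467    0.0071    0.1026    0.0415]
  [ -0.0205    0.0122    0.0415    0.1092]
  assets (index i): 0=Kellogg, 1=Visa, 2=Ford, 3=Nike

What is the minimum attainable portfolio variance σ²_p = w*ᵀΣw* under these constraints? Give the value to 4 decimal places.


0.0240

x=Σ⁻¹μ = [2.2486  1.3982  2.2740  0.0428]
y=Σ⁻¹𝟙 = [24.6056  6.9855  17.9680  6.1677]
a=μᵀx=0.710967  b=𝟙ᵀx=5.963538  c=𝟙ᵀy=55.726839  D=ac−b²=4.056182
λ₁=(c·0.128−b)/D = (55.726839·0.128−5.963538)/4.056182 = 0.288325
λ₂=(a−b·0.128)/D = (0.710967−5.963538·0.128)/4.056182 = -0.012910
w* = 0.288325·x + -0.012910·y:
  w_0 = 0.288325·2.2486 + -0.012910·24.6056 = 0.3307  (Kellogg)
  w_1 = 0.288325·1.3982 + -0.012910·6.9855 = 0.3130  (Visa)
  w_2 = 0.288325·2.2740 + -0.012910·17.9680 = 0.4237  (Ford)
  w_3 = 0.288325·0.0428 + -0.012910·6.1677 = -0.0673  (Nike)
Σw_i=1.0000  μᵀw=0.1280
σ²=wᵀΣw=λ₁·μ_p+λ₂ = 0.288325·0.128 + -0.012910 = 0.023996 ≈ 0.0240


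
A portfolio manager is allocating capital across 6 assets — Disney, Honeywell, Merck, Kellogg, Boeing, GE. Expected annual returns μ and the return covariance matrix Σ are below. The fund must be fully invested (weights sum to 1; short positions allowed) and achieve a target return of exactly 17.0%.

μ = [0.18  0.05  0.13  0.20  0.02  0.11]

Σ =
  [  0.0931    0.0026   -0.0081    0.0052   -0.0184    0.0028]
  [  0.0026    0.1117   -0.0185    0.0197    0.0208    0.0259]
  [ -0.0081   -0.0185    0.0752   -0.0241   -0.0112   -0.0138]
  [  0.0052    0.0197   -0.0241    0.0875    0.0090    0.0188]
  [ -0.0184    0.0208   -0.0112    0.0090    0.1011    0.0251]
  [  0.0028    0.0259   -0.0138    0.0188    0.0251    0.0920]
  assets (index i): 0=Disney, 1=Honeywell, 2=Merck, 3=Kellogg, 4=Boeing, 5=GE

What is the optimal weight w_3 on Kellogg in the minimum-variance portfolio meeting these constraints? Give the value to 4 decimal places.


0.3637

p=Σ⁻¹μ = [2.1044  0.1431  3.0966  2.7486  0.4322  0.8762]
q=Σ⁻¹𝟙 = [13.8151  6.6901  23.4142  13.0477  10.8605  6.4485]
a=μᵀp=1.443257  b=𝟙ᵀp=9.401156  c=𝟙ᵀq=74.276138  D=ac−b²=18.817864
λ₁=(c·0.170−b)/D = (74.276138·0.170−9.401156)/18.817864 = 0.171422
λ₂=(a−b·0.170)/D = (1.443257−9.401156·0.170)/18.817864 = -0.008234
w* = 0.171422·p + -0.008234·q:
  w_0 = 0.171422·2.1044 + -0.008234·13.8151 = 0.2470  (Disney)
  w_1 = 0.171422·0.1431 + -0.008234·6.6901 = -0.0306  (Honeywell)
  w_2 = 0.171422·3.0966 + -0.008234·23.4142 = 0.3380  (Merck)
  w_3 = 0.171422·2.7486 + -0.008234·13.0477 = 0.3637  (Kellogg)
  w_4 = 0.171422·0.4322 + -0.008234·10.8605 = -0.0153  (Boeing)
  w_5 = 0.171422·0.8762 + -0.008234·6.4485 = 0.0971  (GE)
Σw_i=1.0000  μᵀw=0.1700
σ²=wᵀΣw=λ₁·μ_p+λ₂ = 0.171422·0.170 + -0.008234 = 0.020908 ≈ 0.0209


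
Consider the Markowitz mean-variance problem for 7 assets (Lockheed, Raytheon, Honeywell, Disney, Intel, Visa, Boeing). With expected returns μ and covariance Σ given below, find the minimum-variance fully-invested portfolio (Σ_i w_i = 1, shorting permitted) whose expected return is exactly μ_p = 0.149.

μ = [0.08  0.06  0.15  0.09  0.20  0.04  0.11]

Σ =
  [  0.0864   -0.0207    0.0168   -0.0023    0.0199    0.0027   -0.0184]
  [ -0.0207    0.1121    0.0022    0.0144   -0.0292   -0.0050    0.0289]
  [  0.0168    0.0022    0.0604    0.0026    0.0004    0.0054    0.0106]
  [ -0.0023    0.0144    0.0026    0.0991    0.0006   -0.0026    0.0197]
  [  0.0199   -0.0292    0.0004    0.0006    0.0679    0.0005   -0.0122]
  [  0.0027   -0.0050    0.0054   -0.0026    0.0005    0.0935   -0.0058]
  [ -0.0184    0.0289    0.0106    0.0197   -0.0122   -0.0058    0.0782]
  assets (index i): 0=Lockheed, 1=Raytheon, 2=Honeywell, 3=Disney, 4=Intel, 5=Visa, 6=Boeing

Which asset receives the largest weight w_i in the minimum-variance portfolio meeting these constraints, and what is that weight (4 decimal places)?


Intel (0.4213)

g=Σ⁻¹μ = [0.2307  1.1050  2.0792  0.4403  3.5578  0.4307  1.2468]
h=Σ⁻¹𝟙 = [10.5866  12.2956  9.7238  6.1640  18.8082  11.2779  11.6345]
a=μᵀg=1.302201  b=𝟙ᵀg=9.090537  c=𝟙ᵀh=80.490567  D=ac−b²=22.177015
λ₁=(c·0.149−b)/D = (80.490567·0.149−9.090537)/22.177015 = 0.130881
λ₂=(a−b·0.149)/D = (1.302201−9.090537·0.149)/22.177015 = -0.002358
w* = 0.130881·g + -0.002358·h:
  w_0 = 0.130881·0.2307 + -0.002358·10.5866 = 0.0052  (Lockheed)
  w_1 = 0.130881·1.1050 + -0.002358·12.2956 = 0.1156  (Raytheon)
  w_2 = 0.130881·2.0792 + -0.002358·9.7238 = 0.2492  (Honeywell)
  w_3 = 0.130881·0.4403 + -0.002358·6.1640 = 0.0431  (Disney)
  w_4 = 0.130881·3.5578 + -0.002358·18.8082 = 0.4213  (Intel)
  w_5 = 0.130881·0.4307 + -0.002358·11.2779 = 0.0298  (Visa)
  w_6 = 0.130881·1.2468 + -0.002358·11.6345 = 0.1358  (Boeing)
Σw_i=1.0000  μᵀw=0.1490
σ²=wᵀΣw=λ₁·μ_p+λ₂ = 0.130881·0.149 + -0.002358 = 0.017144 ≈ 0.0171


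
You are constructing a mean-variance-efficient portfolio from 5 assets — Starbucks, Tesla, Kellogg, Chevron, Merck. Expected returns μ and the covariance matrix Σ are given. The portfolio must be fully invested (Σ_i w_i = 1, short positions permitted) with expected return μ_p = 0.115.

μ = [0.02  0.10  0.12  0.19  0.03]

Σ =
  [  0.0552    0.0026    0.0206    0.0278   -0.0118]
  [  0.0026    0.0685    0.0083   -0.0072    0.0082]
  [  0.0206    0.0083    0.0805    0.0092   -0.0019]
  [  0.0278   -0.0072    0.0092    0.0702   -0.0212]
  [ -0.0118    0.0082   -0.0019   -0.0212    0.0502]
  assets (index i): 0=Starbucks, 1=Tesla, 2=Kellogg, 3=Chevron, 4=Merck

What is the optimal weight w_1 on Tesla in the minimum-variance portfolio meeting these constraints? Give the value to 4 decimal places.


0.1852

p=Σ⁻¹μ = [-1.8563  1.5797  1.3943  3.9058  1.6055]
q=Σ⁻¹𝟙 = [11.8534  11.8317  6.7245  18.6066  28.8862]
a=μᵀp=1.078432  b=𝟙ᵀp=6.629021  c=𝟙ᵀq=77.902364  D=ac−b²=40.068461
λ₁=(c·0.115−b)/D = (77.902364·0.115−6.629021)/40.068461 = 0.058144
λ₂=(a−b·0.115)/D = (1.078432−6.629021·0.115)/40.068461 = 0.007889
w* = 0.058144·p + 0.007889·q:
  w_0 = 0.058144·-1.8563 + 0.007889·11.8534 = -0.0144  (Starbucks)
  w_1 = 0.058144·1.5797 + 0.007889·11.8317 = 0.1852  (Tesla)
  w_2 = 0.058144·1.3943 + 0.007889·6.7245 = 0.1341  (Kellogg)
  w_3 = 0.058144·3.9058 + 0.007889·18.6066 = 0.3739  (Chevron)
  w_4 = 0.058144·1.6055 + 0.007889·28.8862 = 0.3212  (Merck)
Σw_i=1.0000  μᵀw=0.1150
σ²=wᵀΣw=λ₁·μ_p+λ₂ = 0.058144·0.115 + 0.007889 = 0.014575 ≈ 0.0146


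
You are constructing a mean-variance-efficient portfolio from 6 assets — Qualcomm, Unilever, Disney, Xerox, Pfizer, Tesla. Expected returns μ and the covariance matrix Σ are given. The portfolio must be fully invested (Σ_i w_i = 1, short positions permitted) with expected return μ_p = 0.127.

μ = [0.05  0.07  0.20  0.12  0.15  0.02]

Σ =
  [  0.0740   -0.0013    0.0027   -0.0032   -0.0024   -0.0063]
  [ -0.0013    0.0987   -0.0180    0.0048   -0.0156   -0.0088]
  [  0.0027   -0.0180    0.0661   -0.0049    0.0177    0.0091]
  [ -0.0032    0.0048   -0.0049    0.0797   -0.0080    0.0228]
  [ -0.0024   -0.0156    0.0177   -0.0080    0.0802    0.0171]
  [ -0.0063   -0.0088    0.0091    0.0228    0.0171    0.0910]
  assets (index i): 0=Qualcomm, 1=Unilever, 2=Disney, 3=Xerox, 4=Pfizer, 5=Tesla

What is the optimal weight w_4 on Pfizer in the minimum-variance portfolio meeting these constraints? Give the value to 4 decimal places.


u=Σ⁻¹μ = [0.6682  1.4148  3.1490  2.0458  1.8388  -0.7701]
v=Σ⁻¹𝟙 = [14.7101  15.0400  15.3664  12.5644  12.3186  6.4624]
a=μᵀu=1.268149  b=𝟙ᵀu=8.346358  c=𝟙ᵀv=76.461888  D=ac−b²=27.303393
λ₁=(c·0.127−b)/D = (76.461888·0.127−8.346358)/27.303393 = 0.049968
λ₂=(a−b·0.127)/D = (1.268149−8.346358·0.127)/27.303393 = 0.007624
w* = 0.049968·u + 0.007624·v:
  w_0 = 0.049968·0.6682 + 0.007624·14.7101 = 0.1455  (Qualcomm)
  w_1 = 0.049968·1.4148 + 0.007624·15.0400 = 0.1854  (Unilever)
  w_2 = 0.049968·3.1490 + 0.007624·15.3664 = 0.2745  (Disney)
  w_3 = 0.049968·2.0458 + 0.007624·12.5644 = 0.1980  (Xerox)
  w_4 = 0.049968·1.8388 + 0.007624·12.3186 = 0.1858  (Pfizer)
  w_5 = 0.049968·-0.7701 + 0.007624·6.4624 = 0.0108  (Tesla)
Σw_i=1.0000  μᵀw=0.1270
σ²=wᵀΣw=λ₁·μ_p+λ₂ = 0.049968·0.127 + 0.007624 = 0.013970 ≈ 0.0140

0.1858
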